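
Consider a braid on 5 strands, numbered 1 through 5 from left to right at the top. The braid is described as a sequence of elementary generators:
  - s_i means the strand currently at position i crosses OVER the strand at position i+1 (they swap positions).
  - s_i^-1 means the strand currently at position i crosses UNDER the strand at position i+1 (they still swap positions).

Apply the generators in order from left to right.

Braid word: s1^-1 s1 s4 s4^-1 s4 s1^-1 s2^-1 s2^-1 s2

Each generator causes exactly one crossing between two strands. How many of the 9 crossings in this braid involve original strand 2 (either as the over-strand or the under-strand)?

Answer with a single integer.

Gen 1: crossing 1x2. Involves strand 2? yes. Count so far: 1
Gen 2: crossing 2x1. Involves strand 2? yes. Count so far: 2
Gen 3: crossing 4x5. Involves strand 2? no. Count so far: 2
Gen 4: crossing 5x4. Involves strand 2? no. Count so far: 2
Gen 5: crossing 4x5. Involves strand 2? no. Count so far: 2
Gen 6: crossing 1x2. Involves strand 2? yes. Count so far: 3
Gen 7: crossing 1x3. Involves strand 2? no. Count so far: 3
Gen 8: crossing 3x1. Involves strand 2? no. Count so far: 3
Gen 9: crossing 1x3. Involves strand 2? no. Count so far: 3

Answer: 3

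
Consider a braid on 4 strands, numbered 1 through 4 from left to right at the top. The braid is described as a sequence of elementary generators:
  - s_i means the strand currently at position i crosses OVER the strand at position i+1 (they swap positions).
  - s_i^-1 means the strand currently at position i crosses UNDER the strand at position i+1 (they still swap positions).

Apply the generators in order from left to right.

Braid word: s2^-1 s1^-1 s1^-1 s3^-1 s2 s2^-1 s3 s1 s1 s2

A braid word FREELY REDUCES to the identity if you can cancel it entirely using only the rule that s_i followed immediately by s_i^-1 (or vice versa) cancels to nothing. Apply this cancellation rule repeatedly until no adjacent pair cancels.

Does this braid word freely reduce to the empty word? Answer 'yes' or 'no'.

Answer: yes

Derivation:
Gen 1 (s2^-1): push. Stack: [s2^-1]
Gen 2 (s1^-1): push. Stack: [s2^-1 s1^-1]
Gen 3 (s1^-1): push. Stack: [s2^-1 s1^-1 s1^-1]
Gen 4 (s3^-1): push. Stack: [s2^-1 s1^-1 s1^-1 s3^-1]
Gen 5 (s2): push. Stack: [s2^-1 s1^-1 s1^-1 s3^-1 s2]
Gen 6 (s2^-1): cancels prior s2. Stack: [s2^-1 s1^-1 s1^-1 s3^-1]
Gen 7 (s3): cancels prior s3^-1. Stack: [s2^-1 s1^-1 s1^-1]
Gen 8 (s1): cancels prior s1^-1. Stack: [s2^-1 s1^-1]
Gen 9 (s1): cancels prior s1^-1. Stack: [s2^-1]
Gen 10 (s2): cancels prior s2^-1. Stack: []
Reduced word: (empty)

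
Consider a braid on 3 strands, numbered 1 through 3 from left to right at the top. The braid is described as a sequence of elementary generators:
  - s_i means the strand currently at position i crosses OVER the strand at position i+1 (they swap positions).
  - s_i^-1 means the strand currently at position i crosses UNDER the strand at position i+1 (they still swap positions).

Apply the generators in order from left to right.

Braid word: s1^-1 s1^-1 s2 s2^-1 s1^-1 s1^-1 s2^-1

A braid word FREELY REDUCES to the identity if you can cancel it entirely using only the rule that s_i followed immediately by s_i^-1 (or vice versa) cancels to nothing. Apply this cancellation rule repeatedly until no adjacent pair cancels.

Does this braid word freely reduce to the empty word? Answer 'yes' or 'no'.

Answer: no

Derivation:
Gen 1 (s1^-1): push. Stack: [s1^-1]
Gen 2 (s1^-1): push. Stack: [s1^-1 s1^-1]
Gen 3 (s2): push. Stack: [s1^-1 s1^-1 s2]
Gen 4 (s2^-1): cancels prior s2. Stack: [s1^-1 s1^-1]
Gen 5 (s1^-1): push. Stack: [s1^-1 s1^-1 s1^-1]
Gen 6 (s1^-1): push. Stack: [s1^-1 s1^-1 s1^-1 s1^-1]
Gen 7 (s2^-1): push. Stack: [s1^-1 s1^-1 s1^-1 s1^-1 s2^-1]
Reduced word: s1^-1 s1^-1 s1^-1 s1^-1 s2^-1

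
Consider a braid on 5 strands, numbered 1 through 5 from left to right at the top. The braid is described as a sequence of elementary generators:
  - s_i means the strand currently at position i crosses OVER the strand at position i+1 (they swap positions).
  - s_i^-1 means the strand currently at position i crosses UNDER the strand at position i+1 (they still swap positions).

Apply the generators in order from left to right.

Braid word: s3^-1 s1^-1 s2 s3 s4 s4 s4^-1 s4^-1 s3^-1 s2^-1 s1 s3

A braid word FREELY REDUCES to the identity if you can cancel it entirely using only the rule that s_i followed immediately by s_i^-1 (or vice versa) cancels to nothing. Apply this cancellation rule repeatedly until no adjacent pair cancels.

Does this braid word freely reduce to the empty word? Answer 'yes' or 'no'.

Answer: yes

Derivation:
Gen 1 (s3^-1): push. Stack: [s3^-1]
Gen 2 (s1^-1): push. Stack: [s3^-1 s1^-1]
Gen 3 (s2): push. Stack: [s3^-1 s1^-1 s2]
Gen 4 (s3): push. Stack: [s3^-1 s1^-1 s2 s3]
Gen 5 (s4): push. Stack: [s3^-1 s1^-1 s2 s3 s4]
Gen 6 (s4): push. Stack: [s3^-1 s1^-1 s2 s3 s4 s4]
Gen 7 (s4^-1): cancels prior s4. Stack: [s3^-1 s1^-1 s2 s3 s4]
Gen 8 (s4^-1): cancels prior s4. Stack: [s3^-1 s1^-1 s2 s3]
Gen 9 (s3^-1): cancels prior s3. Stack: [s3^-1 s1^-1 s2]
Gen 10 (s2^-1): cancels prior s2. Stack: [s3^-1 s1^-1]
Gen 11 (s1): cancels prior s1^-1. Stack: [s3^-1]
Gen 12 (s3): cancels prior s3^-1. Stack: []
Reduced word: (empty)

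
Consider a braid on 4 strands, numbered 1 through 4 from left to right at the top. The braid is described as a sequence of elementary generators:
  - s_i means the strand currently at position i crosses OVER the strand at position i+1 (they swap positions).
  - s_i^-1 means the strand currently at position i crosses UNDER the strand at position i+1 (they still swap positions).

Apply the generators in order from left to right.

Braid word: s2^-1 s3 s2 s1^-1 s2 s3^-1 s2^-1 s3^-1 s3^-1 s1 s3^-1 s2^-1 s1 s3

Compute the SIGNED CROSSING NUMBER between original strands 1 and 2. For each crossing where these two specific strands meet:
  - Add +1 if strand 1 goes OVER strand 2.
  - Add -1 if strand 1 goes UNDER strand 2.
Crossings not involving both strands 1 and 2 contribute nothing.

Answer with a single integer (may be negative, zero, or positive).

Answer: -2

Derivation:
Gen 1: crossing 2x3. Both 1&2? no. Sum: 0
Gen 2: crossing 2x4. Both 1&2? no. Sum: 0
Gen 3: crossing 3x4. Both 1&2? no. Sum: 0
Gen 4: crossing 1x4. Both 1&2? no. Sum: 0
Gen 5: crossing 1x3. Both 1&2? no. Sum: 0
Gen 6: 1 under 2. Both 1&2? yes. Contrib: -1. Sum: -1
Gen 7: crossing 3x2. Both 1&2? no. Sum: -1
Gen 8: crossing 3x1. Both 1&2? no. Sum: -1
Gen 9: crossing 1x3. Both 1&2? no. Sum: -1
Gen 10: crossing 4x2. Both 1&2? no. Sum: -1
Gen 11: crossing 3x1. Both 1&2? no. Sum: -1
Gen 12: crossing 4x1. Both 1&2? no. Sum: -1
Gen 13: 2 over 1. Both 1&2? yes. Contrib: -1. Sum: -2
Gen 14: crossing 4x3. Both 1&2? no. Sum: -2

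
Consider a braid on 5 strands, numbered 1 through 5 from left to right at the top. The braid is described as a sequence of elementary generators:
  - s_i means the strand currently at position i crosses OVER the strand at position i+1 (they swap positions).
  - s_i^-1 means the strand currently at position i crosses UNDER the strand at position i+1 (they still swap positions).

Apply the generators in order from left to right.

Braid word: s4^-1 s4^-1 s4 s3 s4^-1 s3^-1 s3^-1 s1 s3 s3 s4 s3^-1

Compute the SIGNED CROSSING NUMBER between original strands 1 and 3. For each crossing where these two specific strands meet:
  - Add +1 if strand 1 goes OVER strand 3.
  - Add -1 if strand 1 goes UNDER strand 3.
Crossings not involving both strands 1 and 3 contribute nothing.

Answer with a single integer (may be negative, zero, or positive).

Answer: 0

Derivation:
Gen 1: crossing 4x5. Both 1&3? no. Sum: 0
Gen 2: crossing 5x4. Both 1&3? no. Sum: 0
Gen 3: crossing 4x5. Both 1&3? no. Sum: 0
Gen 4: crossing 3x5. Both 1&3? no. Sum: 0
Gen 5: crossing 3x4. Both 1&3? no. Sum: 0
Gen 6: crossing 5x4. Both 1&3? no. Sum: 0
Gen 7: crossing 4x5. Both 1&3? no. Sum: 0
Gen 8: crossing 1x2. Both 1&3? no. Sum: 0
Gen 9: crossing 5x4. Both 1&3? no. Sum: 0
Gen 10: crossing 4x5. Both 1&3? no. Sum: 0
Gen 11: crossing 4x3. Both 1&3? no. Sum: 0
Gen 12: crossing 5x3. Both 1&3? no. Sum: 0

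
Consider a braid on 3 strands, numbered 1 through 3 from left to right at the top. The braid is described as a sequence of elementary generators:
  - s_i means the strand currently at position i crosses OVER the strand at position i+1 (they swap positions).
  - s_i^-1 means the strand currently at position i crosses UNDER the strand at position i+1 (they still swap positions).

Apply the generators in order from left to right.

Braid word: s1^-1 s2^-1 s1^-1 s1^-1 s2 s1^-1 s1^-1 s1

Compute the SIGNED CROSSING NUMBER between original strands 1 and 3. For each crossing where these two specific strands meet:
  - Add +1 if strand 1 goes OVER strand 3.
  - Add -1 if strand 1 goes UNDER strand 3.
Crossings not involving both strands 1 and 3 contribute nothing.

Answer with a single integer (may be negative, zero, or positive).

Gen 1: crossing 1x2. Both 1&3? no. Sum: 0
Gen 2: 1 under 3. Both 1&3? yes. Contrib: -1. Sum: -1
Gen 3: crossing 2x3. Both 1&3? no. Sum: -1
Gen 4: crossing 3x2. Both 1&3? no. Sum: -1
Gen 5: 3 over 1. Both 1&3? yes. Contrib: -1. Sum: -2
Gen 6: crossing 2x1. Both 1&3? no. Sum: -2
Gen 7: crossing 1x2. Both 1&3? no. Sum: -2
Gen 8: crossing 2x1. Both 1&3? no. Sum: -2

Answer: -2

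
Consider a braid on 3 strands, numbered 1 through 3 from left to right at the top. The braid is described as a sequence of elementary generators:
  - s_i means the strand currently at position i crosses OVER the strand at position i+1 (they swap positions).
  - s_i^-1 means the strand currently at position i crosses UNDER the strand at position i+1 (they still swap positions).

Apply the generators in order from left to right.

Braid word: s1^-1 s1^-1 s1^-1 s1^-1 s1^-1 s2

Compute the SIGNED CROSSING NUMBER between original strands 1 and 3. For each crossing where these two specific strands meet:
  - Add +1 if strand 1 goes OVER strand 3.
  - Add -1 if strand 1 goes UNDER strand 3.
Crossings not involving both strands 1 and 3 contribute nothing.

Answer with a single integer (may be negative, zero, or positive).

Answer: 1

Derivation:
Gen 1: crossing 1x2. Both 1&3? no. Sum: 0
Gen 2: crossing 2x1. Both 1&3? no. Sum: 0
Gen 3: crossing 1x2. Both 1&3? no. Sum: 0
Gen 4: crossing 2x1. Both 1&3? no. Sum: 0
Gen 5: crossing 1x2. Both 1&3? no. Sum: 0
Gen 6: 1 over 3. Both 1&3? yes. Contrib: +1. Sum: 1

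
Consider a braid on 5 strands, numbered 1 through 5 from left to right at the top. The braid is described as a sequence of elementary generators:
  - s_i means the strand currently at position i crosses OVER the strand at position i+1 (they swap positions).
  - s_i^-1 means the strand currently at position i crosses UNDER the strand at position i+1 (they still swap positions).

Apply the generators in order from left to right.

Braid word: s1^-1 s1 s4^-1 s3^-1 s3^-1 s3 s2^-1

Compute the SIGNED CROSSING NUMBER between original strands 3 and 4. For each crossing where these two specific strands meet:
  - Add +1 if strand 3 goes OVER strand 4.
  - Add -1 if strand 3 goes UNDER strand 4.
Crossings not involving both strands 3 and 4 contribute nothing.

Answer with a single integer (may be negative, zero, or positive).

Gen 1: crossing 1x2. Both 3&4? no. Sum: 0
Gen 2: crossing 2x1. Both 3&4? no. Sum: 0
Gen 3: crossing 4x5. Both 3&4? no. Sum: 0
Gen 4: crossing 3x5. Both 3&4? no. Sum: 0
Gen 5: crossing 5x3. Both 3&4? no. Sum: 0
Gen 6: crossing 3x5. Both 3&4? no. Sum: 0
Gen 7: crossing 2x5. Both 3&4? no. Sum: 0

Answer: 0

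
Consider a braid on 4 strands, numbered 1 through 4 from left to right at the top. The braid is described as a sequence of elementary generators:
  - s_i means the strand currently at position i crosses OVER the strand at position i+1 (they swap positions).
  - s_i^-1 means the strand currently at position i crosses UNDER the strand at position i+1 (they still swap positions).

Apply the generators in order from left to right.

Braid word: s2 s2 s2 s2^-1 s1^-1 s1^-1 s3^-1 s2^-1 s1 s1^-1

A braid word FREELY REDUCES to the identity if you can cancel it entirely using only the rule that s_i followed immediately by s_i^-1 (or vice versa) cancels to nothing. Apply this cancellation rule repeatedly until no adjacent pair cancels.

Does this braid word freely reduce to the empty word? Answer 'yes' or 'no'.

Gen 1 (s2): push. Stack: [s2]
Gen 2 (s2): push. Stack: [s2 s2]
Gen 3 (s2): push. Stack: [s2 s2 s2]
Gen 4 (s2^-1): cancels prior s2. Stack: [s2 s2]
Gen 5 (s1^-1): push. Stack: [s2 s2 s1^-1]
Gen 6 (s1^-1): push. Stack: [s2 s2 s1^-1 s1^-1]
Gen 7 (s3^-1): push. Stack: [s2 s2 s1^-1 s1^-1 s3^-1]
Gen 8 (s2^-1): push. Stack: [s2 s2 s1^-1 s1^-1 s3^-1 s2^-1]
Gen 9 (s1): push. Stack: [s2 s2 s1^-1 s1^-1 s3^-1 s2^-1 s1]
Gen 10 (s1^-1): cancels prior s1. Stack: [s2 s2 s1^-1 s1^-1 s3^-1 s2^-1]
Reduced word: s2 s2 s1^-1 s1^-1 s3^-1 s2^-1

Answer: no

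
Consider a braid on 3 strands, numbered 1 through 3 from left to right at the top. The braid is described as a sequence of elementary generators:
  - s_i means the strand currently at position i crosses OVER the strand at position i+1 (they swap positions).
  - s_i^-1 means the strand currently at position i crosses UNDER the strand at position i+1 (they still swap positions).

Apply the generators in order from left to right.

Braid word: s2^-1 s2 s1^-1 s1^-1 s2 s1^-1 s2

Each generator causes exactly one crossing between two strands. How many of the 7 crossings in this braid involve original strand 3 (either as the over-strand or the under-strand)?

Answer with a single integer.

Answer: 4

Derivation:
Gen 1: crossing 2x3. Involves strand 3? yes. Count so far: 1
Gen 2: crossing 3x2. Involves strand 3? yes. Count so far: 2
Gen 3: crossing 1x2. Involves strand 3? no. Count so far: 2
Gen 4: crossing 2x1. Involves strand 3? no. Count so far: 2
Gen 5: crossing 2x3. Involves strand 3? yes. Count so far: 3
Gen 6: crossing 1x3. Involves strand 3? yes. Count so far: 4
Gen 7: crossing 1x2. Involves strand 3? no. Count so far: 4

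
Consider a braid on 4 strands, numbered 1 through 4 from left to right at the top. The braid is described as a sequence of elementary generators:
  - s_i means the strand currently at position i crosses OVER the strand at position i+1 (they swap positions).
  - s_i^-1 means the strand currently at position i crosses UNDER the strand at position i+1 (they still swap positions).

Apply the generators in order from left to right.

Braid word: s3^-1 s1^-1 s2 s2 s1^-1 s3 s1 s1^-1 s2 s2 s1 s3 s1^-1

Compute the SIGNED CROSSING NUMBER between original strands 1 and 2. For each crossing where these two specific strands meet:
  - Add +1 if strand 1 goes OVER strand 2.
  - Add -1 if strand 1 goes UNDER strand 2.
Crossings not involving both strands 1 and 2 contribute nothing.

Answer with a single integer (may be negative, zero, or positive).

Gen 1: crossing 3x4. Both 1&2? no. Sum: 0
Gen 2: 1 under 2. Both 1&2? yes. Contrib: -1. Sum: -1
Gen 3: crossing 1x4. Both 1&2? no. Sum: -1
Gen 4: crossing 4x1. Both 1&2? no. Sum: -1
Gen 5: 2 under 1. Both 1&2? yes. Contrib: +1. Sum: 0
Gen 6: crossing 4x3. Both 1&2? no. Sum: 0
Gen 7: 1 over 2. Both 1&2? yes. Contrib: +1. Sum: 1
Gen 8: 2 under 1. Both 1&2? yes. Contrib: +1. Sum: 2
Gen 9: crossing 2x3. Both 1&2? no. Sum: 2
Gen 10: crossing 3x2. Both 1&2? no. Sum: 2
Gen 11: 1 over 2. Both 1&2? yes. Contrib: +1. Sum: 3
Gen 12: crossing 3x4. Both 1&2? no. Sum: 3
Gen 13: 2 under 1. Both 1&2? yes. Contrib: +1. Sum: 4

Answer: 4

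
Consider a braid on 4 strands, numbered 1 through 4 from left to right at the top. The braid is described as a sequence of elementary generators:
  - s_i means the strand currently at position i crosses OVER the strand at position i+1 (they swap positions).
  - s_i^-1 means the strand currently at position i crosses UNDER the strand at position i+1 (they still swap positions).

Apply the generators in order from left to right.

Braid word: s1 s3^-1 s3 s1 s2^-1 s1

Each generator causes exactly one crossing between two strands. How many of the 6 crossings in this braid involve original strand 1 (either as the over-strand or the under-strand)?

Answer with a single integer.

Answer: 3

Derivation:
Gen 1: crossing 1x2. Involves strand 1? yes. Count so far: 1
Gen 2: crossing 3x4. Involves strand 1? no. Count so far: 1
Gen 3: crossing 4x3. Involves strand 1? no. Count so far: 1
Gen 4: crossing 2x1. Involves strand 1? yes. Count so far: 2
Gen 5: crossing 2x3. Involves strand 1? no. Count so far: 2
Gen 6: crossing 1x3. Involves strand 1? yes. Count so far: 3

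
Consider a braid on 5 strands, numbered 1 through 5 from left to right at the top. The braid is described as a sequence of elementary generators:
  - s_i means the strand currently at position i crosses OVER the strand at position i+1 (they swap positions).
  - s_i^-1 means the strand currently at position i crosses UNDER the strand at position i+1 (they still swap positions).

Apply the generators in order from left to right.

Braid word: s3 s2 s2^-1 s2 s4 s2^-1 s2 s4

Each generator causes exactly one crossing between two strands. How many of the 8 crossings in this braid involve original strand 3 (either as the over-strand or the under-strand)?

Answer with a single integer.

Answer: 3

Derivation:
Gen 1: crossing 3x4. Involves strand 3? yes. Count so far: 1
Gen 2: crossing 2x4. Involves strand 3? no. Count so far: 1
Gen 3: crossing 4x2. Involves strand 3? no. Count so far: 1
Gen 4: crossing 2x4. Involves strand 3? no. Count so far: 1
Gen 5: crossing 3x5. Involves strand 3? yes. Count so far: 2
Gen 6: crossing 4x2. Involves strand 3? no. Count so far: 2
Gen 7: crossing 2x4. Involves strand 3? no. Count so far: 2
Gen 8: crossing 5x3. Involves strand 3? yes. Count so far: 3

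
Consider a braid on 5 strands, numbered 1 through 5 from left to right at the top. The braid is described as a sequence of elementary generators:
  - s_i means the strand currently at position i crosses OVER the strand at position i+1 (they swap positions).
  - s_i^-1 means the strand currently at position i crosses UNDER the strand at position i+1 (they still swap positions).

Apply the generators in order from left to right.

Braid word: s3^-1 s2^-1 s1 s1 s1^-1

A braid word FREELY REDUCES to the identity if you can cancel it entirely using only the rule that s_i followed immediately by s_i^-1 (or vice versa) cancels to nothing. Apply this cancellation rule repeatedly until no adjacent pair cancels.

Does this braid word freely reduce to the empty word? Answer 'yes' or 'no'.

Gen 1 (s3^-1): push. Stack: [s3^-1]
Gen 2 (s2^-1): push. Stack: [s3^-1 s2^-1]
Gen 3 (s1): push. Stack: [s3^-1 s2^-1 s1]
Gen 4 (s1): push. Stack: [s3^-1 s2^-1 s1 s1]
Gen 5 (s1^-1): cancels prior s1. Stack: [s3^-1 s2^-1 s1]
Reduced word: s3^-1 s2^-1 s1

Answer: no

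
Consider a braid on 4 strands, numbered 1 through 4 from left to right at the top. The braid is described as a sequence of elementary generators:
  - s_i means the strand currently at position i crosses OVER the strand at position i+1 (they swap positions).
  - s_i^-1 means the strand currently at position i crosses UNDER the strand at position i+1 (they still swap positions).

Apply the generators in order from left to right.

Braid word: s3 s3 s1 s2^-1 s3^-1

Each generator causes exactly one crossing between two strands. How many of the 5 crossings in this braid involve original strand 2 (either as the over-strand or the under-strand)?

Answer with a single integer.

Answer: 1

Derivation:
Gen 1: crossing 3x4. Involves strand 2? no. Count so far: 0
Gen 2: crossing 4x3. Involves strand 2? no. Count so far: 0
Gen 3: crossing 1x2. Involves strand 2? yes. Count so far: 1
Gen 4: crossing 1x3. Involves strand 2? no. Count so far: 1
Gen 5: crossing 1x4. Involves strand 2? no. Count so far: 1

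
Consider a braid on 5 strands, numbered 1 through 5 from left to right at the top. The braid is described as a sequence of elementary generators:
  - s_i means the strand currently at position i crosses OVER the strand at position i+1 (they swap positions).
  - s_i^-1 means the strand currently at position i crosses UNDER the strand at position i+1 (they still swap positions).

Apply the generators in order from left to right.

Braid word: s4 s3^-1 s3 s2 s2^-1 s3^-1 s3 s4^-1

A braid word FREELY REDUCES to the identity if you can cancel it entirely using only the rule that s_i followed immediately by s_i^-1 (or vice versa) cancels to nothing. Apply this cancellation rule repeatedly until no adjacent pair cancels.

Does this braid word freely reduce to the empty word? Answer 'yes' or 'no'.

Answer: yes

Derivation:
Gen 1 (s4): push. Stack: [s4]
Gen 2 (s3^-1): push. Stack: [s4 s3^-1]
Gen 3 (s3): cancels prior s3^-1. Stack: [s4]
Gen 4 (s2): push. Stack: [s4 s2]
Gen 5 (s2^-1): cancels prior s2. Stack: [s4]
Gen 6 (s3^-1): push. Stack: [s4 s3^-1]
Gen 7 (s3): cancels prior s3^-1. Stack: [s4]
Gen 8 (s4^-1): cancels prior s4. Stack: []
Reduced word: (empty)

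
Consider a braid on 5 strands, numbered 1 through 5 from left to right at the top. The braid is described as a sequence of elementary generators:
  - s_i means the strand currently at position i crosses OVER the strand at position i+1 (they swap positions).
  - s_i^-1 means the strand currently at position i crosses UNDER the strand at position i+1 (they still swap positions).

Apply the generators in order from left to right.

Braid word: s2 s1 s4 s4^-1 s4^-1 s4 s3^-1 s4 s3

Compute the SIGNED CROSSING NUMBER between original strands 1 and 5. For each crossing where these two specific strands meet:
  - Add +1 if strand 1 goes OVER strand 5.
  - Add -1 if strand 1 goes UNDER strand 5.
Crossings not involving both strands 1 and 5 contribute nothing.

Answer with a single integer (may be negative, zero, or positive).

Gen 1: crossing 2x3. Both 1&5? no. Sum: 0
Gen 2: crossing 1x3. Both 1&5? no. Sum: 0
Gen 3: crossing 4x5. Both 1&5? no. Sum: 0
Gen 4: crossing 5x4. Both 1&5? no. Sum: 0
Gen 5: crossing 4x5. Both 1&5? no. Sum: 0
Gen 6: crossing 5x4. Both 1&5? no. Sum: 0
Gen 7: crossing 2x4. Both 1&5? no. Sum: 0
Gen 8: crossing 2x5. Both 1&5? no. Sum: 0
Gen 9: crossing 4x5. Both 1&5? no. Sum: 0

Answer: 0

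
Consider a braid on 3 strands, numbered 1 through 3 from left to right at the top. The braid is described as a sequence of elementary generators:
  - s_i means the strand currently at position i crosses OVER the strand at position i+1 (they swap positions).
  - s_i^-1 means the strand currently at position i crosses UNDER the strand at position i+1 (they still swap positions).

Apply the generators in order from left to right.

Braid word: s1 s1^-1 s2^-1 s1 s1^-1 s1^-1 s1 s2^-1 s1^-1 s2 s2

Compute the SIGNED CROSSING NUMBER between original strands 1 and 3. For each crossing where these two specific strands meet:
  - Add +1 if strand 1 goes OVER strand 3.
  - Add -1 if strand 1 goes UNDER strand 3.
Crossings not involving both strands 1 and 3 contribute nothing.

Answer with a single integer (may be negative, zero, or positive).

Gen 1: crossing 1x2. Both 1&3? no. Sum: 0
Gen 2: crossing 2x1. Both 1&3? no. Sum: 0
Gen 3: crossing 2x3. Both 1&3? no. Sum: 0
Gen 4: 1 over 3. Both 1&3? yes. Contrib: +1. Sum: 1
Gen 5: 3 under 1. Both 1&3? yes. Contrib: +1. Sum: 2
Gen 6: 1 under 3. Both 1&3? yes. Contrib: -1. Sum: 1
Gen 7: 3 over 1. Both 1&3? yes. Contrib: -1. Sum: 0
Gen 8: crossing 3x2. Both 1&3? no. Sum: 0
Gen 9: crossing 1x2. Both 1&3? no. Sum: 0
Gen 10: 1 over 3. Both 1&3? yes. Contrib: +1. Sum: 1
Gen 11: 3 over 1. Both 1&3? yes. Contrib: -1. Sum: 0

Answer: 0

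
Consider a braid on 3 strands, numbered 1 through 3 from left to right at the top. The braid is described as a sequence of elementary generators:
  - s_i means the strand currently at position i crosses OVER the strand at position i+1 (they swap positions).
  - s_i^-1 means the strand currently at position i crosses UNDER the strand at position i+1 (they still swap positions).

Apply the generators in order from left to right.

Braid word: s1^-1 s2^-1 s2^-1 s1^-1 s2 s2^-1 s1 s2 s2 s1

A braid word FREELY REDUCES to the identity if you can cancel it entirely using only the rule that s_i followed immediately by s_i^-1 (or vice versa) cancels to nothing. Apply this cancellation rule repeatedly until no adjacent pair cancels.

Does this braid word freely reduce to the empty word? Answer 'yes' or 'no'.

Gen 1 (s1^-1): push. Stack: [s1^-1]
Gen 2 (s2^-1): push. Stack: [s1^-1 s2^-1]
Gen 3 (s2^-1): push. Stack: [s1^-1 s2^-1 s2^-1]
Gen 4 (s1^-1): push. Stack: [s1^-1 s2^-1 s2^-1 s1^-1]
Gen 5 (s2): push. Stack: [s1^-1 s2^-1 s2^-1 s1^-1 s2]
Gen 6 (s2^-1): cancels prior s2. Stack: [s1^-1 s2^-1 s2^-1 s1^-1]
Gen 7 (s1): cancels prior s1^-1. Stack: [s1^-1 s2^-1 s2^-1]
Gen 8 (s2): cancels prior s2^-1. Stack: [s1^-1 s2^-1]
Gen 9 (s2): cancels prior s2^-1. Stack: [s1^-1]
Gen 10 (s1): cancels prior s1^-1. Stack: []
Reduced word: (empty)

Answer: yes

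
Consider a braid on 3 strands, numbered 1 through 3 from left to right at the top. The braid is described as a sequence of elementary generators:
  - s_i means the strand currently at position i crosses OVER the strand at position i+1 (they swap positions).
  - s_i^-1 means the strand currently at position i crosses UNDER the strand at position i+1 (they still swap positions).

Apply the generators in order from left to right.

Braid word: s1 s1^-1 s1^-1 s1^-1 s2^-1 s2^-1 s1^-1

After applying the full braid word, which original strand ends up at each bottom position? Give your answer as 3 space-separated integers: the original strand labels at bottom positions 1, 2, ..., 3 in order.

Gen 1 (s1): strand 1 crosses over strand 2. Perm now: [2 1 3]
Gen 2 (s1^-1): strand 2 crosses under strand 1. Perm now: [1 2 3]
Gen 3 (s1^-1): strand 1 crosses under strand 2. Perm now: [2 1 3]
Gen 4 (s1^-1): strand 2 crosses under strand 1. Perm now: [1 2 3]
Gen 5 (s2^-1): strand 2 crosses under strand 3. Perm now: [1 3 2]
Gen 6 (s2^-1): strand 3 crosses under strand 2. Perm now: [1 2 3]
Gen 7 (s1^-1): strand 1 crosses under strand 2. Perm now: [2 1 3]

Answer: 2 1 3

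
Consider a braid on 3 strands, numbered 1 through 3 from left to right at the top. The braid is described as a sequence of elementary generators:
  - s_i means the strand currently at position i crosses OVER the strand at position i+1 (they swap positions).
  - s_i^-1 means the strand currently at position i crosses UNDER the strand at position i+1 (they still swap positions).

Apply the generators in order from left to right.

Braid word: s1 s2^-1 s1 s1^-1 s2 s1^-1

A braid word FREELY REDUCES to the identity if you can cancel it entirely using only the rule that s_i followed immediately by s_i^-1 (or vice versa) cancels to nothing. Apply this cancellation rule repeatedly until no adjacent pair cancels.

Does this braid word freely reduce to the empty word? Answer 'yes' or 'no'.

Gen 1 (s1): push. Stack: [s1]
Gen 2 (s2^-1): push. Stack: [s1 s2^-1]
Gen 3 (s1): push. Stack: [s1 s2^-1 s1]
Gen 4 (s1^-1): cancels prior s1. Stack: [s1 s2^-1]
Gen 5 (s2): cancels prior s2^-1. Stack: [s1]
Gen 6 (s1^-1): cancels prior s1. Stack: []
Reduced word: (empty)

Answer: yes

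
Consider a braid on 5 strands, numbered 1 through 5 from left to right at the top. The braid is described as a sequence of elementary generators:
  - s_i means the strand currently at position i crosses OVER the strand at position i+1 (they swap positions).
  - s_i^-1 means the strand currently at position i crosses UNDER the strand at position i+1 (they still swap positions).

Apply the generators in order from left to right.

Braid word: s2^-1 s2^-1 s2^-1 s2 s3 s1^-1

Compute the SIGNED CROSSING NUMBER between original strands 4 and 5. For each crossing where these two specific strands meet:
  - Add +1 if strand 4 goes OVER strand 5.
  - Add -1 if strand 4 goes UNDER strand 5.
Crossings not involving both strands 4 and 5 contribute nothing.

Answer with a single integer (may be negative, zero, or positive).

Gen 1: crossing 2x3. Both 4&5? no. Sum: 0
Gen 2: crossing 3x2. Both 4&5? no. Sum: 0
Gen 3: crossing 2x3. Both 4&5? no. Sum: 0
Gen 4: crossing 3x2. Both 4&5? no. Sum: 0
Gen 5: crossing 3x4. Both 4&5? no. Sum: 0
Gen 6: crossing 1x2. Both 4&5? no. Sum: 0

Answer: 0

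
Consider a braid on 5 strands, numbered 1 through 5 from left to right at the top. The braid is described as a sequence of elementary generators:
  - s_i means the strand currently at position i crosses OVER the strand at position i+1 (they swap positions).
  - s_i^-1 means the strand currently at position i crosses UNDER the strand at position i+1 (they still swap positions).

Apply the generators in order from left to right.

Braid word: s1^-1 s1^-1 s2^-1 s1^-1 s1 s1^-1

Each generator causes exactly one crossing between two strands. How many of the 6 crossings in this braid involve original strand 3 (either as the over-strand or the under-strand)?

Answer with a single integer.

Answer: 4

Derivation:
Gen 1: crossing 1x2. Involves strand 3? no. Count so far: 0
Gen 2: crossing 2x1. Involves strand 3? no. Count so far: 0
Gen 3: crossing 2x3. Involves strand 3? yes. Count so far: 1
Gen 4: crossing 1x3. Involves strand 3? yes. Count so far: 2
Gen 5: crossing 3x1. Involves strand 3? yes. Count so far: 3
Gen 6: crossing 1x3. Involves strand 3? yes. Count so far: 4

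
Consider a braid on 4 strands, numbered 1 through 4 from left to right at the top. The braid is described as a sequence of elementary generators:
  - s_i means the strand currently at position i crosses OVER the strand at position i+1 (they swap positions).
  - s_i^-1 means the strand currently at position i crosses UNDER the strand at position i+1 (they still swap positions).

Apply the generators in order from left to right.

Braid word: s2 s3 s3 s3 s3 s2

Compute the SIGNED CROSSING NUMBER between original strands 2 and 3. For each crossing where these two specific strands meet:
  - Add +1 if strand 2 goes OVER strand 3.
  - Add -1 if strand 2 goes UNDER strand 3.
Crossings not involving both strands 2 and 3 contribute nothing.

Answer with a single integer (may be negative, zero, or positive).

Gen 1: 2 over 3. Both 2&3? yes. Contrib: +1. Sum: 1
Gen 2: crossing 2x4. Both 2&3? no. Sum: 1
Gen 3: crossing 4x2. Both 2&3? no. Sum: 1
Gen 4: crossing 2x4. Both 2&3? no. Sum: 1
Gen 5: crossing 4x2. Both 2&3? no. Sum: 1
Gen 6: 3 over 2. Both 2&3? yes. Contrib: -1. Sum: 0

Answer: 0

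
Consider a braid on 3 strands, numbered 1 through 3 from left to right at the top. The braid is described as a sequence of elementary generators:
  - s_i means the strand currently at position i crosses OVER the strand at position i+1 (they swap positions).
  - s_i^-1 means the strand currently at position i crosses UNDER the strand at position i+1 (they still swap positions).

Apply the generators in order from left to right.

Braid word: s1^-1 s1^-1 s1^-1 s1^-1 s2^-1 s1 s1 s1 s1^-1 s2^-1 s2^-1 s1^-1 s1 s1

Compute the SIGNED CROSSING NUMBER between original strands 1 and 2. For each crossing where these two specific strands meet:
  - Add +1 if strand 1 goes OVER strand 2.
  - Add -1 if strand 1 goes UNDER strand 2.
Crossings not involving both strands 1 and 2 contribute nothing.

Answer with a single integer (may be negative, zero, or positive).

Answer: 0

Derivation:
Gen 1: 1 under 2. Both 1&2? yes. Contrib: -1. Sum: -1
Gen 2: 2 under 1. Both 1&2? yes. Contrib: +1. Sum: 0
Gen 3: 1 under 2. Both 1&2? yes. Contrib: -1. Sum: -1
Gen 4: 2 under 1. Both 1&2? yes. Contrib: +1. Sum: 0
Gen 5: crossing 2x3. Both 1&2? no. Sum: 0
Gen 6: crossing 1x3. Both 1&2? no. Sum: 0
Gen 7: crossing 3x1. Both 1&2? no. Sum: 0
Gen 8: crossing 1x3. Both 1&2? no. Sum: 0
Gen 9: crossing 3x1. Both 1&2? no. Sum: 0
Gen 10: crossing 3x2. Both 1&2? no. Sum: 0
Gen 11: crossing 2x3. Both 1&2? no. Sum: 0
Gen 12: crossing 1x3. Both 1&2? no. Sum: 0
Gen 13: crossing 3x1. Both 1&2? no. Sum: 0
Gen 14: crossing 1x3. Both 1&2? no. Sum: 0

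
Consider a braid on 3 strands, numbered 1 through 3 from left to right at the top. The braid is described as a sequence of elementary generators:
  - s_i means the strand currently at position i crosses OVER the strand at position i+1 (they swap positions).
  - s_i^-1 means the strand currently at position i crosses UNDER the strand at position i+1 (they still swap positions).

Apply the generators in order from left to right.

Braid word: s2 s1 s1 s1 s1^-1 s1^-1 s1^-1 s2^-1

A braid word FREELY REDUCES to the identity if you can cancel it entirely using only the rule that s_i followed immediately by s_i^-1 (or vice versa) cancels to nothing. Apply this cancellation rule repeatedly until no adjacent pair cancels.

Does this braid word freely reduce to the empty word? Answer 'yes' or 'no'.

Answer: yes

Derivation:
Gen 1 (s2): push. Stack: [s2]
Gen 2 (s1): push. Stack: [s2 s1]
Gen 3 (s1): push. Stack: [s2 s1 s1]
Gen 4 (s1): push. Stack: [s2 s1 s1 s1]
Gen 5 (s1^-1): cancels prior s1. Stack: [s2 s1 s1]
Gen 6 (s1^-1): cancels prior s1. Stack: [s2 s1]
Gen 7 (s1^-1): cancels prior s1. Stack: [s2]
Gen 8 (s2^-1): cancels prior s2. Stack: []
Reduced word: (empty)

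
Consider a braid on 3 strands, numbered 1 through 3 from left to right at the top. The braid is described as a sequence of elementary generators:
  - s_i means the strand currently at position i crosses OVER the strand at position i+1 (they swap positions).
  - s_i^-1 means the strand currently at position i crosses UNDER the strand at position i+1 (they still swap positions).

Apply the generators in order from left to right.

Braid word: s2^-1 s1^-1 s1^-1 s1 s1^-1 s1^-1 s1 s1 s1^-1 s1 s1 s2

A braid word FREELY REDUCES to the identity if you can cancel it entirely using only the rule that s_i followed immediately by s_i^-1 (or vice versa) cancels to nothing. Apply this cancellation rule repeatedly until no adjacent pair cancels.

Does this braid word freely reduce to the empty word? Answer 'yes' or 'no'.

Answer: yes

Derivation:
Gen 1 (s2^-1): push. Stack: [s2^-1]
Gen 2 (s1^-1): push. Stack: [s2^-1 s1^-1]
Gen 3 (s1^-1): push. Stack: [s2^-1 s1^-1 s1^-1]
Gen 4 (s1): cancels prior s1^-1. Stack: [s2^-1 s1^-1]
Gen 5 (s1^-1): push. Stack: [s2^-1 s1^-1 s1^-1]
Gen 6 (s1^-1): push. Stack: [s2^-1 s1^-1 s1^-1 s1^-1]
Gen 7 (s1): cancels prior s1^-1. Stack: [s2^-1 s1^-1 s1^-1]
Gen 8 (s1): cancels prior s1^-1. Stack: [s2^-1 s1^-1]
Gen 9 (s1^-1): push. Stack: [s2^-1 s1^-1 s1^-1]
Gen 10 (s1): cancels prior s1^-1. Stack: [s2^-1 s1^-1]
Gen 11 (s1): cancels prior s1^-1. Stack: [s2^-1]
Gen 12 (s2): cancels prior s2^-1. Stack: []
Reduced word: (empty)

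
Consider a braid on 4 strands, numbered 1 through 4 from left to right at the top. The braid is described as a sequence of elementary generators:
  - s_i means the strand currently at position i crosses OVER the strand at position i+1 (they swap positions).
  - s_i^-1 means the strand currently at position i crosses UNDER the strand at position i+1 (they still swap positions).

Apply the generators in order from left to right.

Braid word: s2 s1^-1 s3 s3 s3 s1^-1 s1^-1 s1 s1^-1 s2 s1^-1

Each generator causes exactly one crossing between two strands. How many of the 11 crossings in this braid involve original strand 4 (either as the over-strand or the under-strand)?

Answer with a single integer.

Gen 1: crossing 2x3. Involves strand 4? no. Count so far: 0
Gen 2: crossing 1x3. Involves strand 4? no. Count so far: 0
Gen 3: crossing 2x4. Involves strand 4? yes. Count so far: 1
Gen 4: crossing 4x2. Involves strand 4? yes. Count so far: 2
Gen 5: crossing 2x4. Involves strand 4? yes. Count so far: 3
Gen 6: crossing 3x1. Involves strand 4? no. Count so far: 3
Gen 7: crossing 1x3. Involves strand 4? no. Count so far: 3
Gen 8: crossing 3x1. Involves strand 4? no. Count so far: 3
Gen 9: crossing 1x3. Involves strand 4? no. Count so far: 3
Gen 10: crossing 1x4. Involves strand 4? yes. Count so far: 4
Gen 11: crossing 3x4. Involves strand 4? yes. Count so far: 5

Answer: 5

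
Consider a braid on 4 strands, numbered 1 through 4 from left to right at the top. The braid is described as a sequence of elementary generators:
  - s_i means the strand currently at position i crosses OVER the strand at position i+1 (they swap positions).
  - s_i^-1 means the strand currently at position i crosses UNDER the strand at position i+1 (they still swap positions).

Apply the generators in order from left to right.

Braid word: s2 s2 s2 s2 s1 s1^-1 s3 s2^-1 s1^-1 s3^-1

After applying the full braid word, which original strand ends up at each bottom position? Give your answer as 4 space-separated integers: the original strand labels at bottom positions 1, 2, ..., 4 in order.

Gen 1 (s2): strand 2 crosses over strand 3. Perm now: [1 3 2 4]
Gen 2 (s2): strand 3 crosses over strand 2. Perm now: [1 2 3 4]
Gen 3 (s2): strand 2 crosses over strand 3. Perm now: [1 3 2 4]
Gen 4 (s2): strand 3 crosses over strand 2. Perm now: [1 2 3 4]
Gen 5 (s1): strand 1 crosses over strand 2. Perm now: [2 1 3 4]
Gen 6 (s1^-1): strand 2 crosses under strand 1. Perm now: [1 2 3 4]
Gen 7 (s3): strand 3 crosses over strand 4. Perm now: [1 2 4 3]
Gen 8 (s2^-1): strand 2 crosses under strand 4. Perm now: [1 4 2 3]
Gen 9 (s1^-1): strand 1 crosses under strand 4. Perm now: [4 1 2 3]
Gen 10 (s3^-1): strand 2 crosses under strand 3. Perm now: [4 1 3 2]

Answer: 4 1 3 2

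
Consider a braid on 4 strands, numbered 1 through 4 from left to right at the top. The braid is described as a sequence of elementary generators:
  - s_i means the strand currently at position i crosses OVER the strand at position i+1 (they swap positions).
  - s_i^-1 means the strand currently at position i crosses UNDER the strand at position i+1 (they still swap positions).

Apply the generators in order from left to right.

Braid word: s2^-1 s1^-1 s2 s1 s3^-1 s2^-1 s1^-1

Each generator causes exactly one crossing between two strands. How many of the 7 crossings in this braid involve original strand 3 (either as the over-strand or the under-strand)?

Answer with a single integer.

Gen 1: crossing 2x3. Involves strand 3? yes. Count so far: 1
Gen 2: crossing 1x3. Involves strand 3? yes. Count so far: 2
Gen 3: crossing 1x2. Involves strand 3? no. Count so far: 2
Gen 4: crossing 3x2. Involves strand 3? yes. Count so far: 3
Gen 5: crossing 1x4. Involves strand 3? no. Count so far: 3
Gen 6: crossing 3x4. Involves strand 3? yes. Count so far: 4
Gen 7: crossing 2x4. Involves strand 3? no. Count so far: 4

Answer: 4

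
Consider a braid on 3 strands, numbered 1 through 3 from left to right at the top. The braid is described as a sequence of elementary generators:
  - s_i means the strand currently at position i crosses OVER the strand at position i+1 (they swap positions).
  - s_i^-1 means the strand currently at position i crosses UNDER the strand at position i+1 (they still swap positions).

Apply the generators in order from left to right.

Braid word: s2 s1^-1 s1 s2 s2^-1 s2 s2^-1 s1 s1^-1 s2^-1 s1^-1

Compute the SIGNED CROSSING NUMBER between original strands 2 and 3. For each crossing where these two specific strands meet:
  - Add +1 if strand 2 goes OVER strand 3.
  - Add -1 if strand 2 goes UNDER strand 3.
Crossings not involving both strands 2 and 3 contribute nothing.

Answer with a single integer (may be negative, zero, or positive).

Answer: -2

Derivation:
Gen 1: 2 over 3. Both 2&3? yes. Contrib: +1. Sum: 1
Gen 2: crossing 1x3. Both 2&3? no. Sum: 1
Gen 3: crossing 3x1. Both 2&3? no. Sum: 1
Gen 4: 3 over 2. Both 2&3? yes. Contrib: -1. Sum: 0
Gen 5: 2 under 3. Both 2&3? yes. Contrib: -1. Sum: -1
Gen 6: 3 over 2. Both 2&3? yes. Contrib: -1. Sum: -2
Gen 7: 2 under 3. Both 2&3? yes. Contrib: -1. Sum: -3
Gen 8: crossing 1x3. Both 2&3? no. Sum: -3
Gen 9: crossing 3x1. Both 2&3? no. Sum: -3
Gen 10: 3 under 2. Both 2&3? yes. Contrib: +1. Sum: -2
Gen 11: crossing 1x2. Both 2&3? no. Sum: -2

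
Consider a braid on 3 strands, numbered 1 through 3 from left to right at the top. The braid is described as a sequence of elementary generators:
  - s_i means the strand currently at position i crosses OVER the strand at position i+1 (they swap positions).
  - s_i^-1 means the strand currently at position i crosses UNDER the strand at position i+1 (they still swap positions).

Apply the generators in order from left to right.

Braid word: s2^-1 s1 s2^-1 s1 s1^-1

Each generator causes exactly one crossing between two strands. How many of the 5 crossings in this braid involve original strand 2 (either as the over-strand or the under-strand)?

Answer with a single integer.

Answer: 4

Derivation:
Gen 1: crossing 2x3. Involves strand 2? yes. Count so far: 1
Gen 2: crossing 1x3. Involves strand 2? no. Count so far: 1
Gen 3: crossing 1x2. Involves strand 2? yes. Count so far: 2
Gen 4: crossing 3x2. Involves strand 2? yes. Count so far: 3
Gen 5: crossing 2x3. Involves strand 2? yes. Count so far: 4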